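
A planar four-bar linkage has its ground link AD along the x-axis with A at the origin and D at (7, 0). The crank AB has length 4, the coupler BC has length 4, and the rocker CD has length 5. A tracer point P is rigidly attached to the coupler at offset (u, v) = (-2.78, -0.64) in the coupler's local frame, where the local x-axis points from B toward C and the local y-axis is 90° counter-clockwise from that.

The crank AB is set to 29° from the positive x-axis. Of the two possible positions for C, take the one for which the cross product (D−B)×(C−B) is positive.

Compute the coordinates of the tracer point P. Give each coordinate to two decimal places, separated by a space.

A=(0,0), D=(7.00,0)
B = A + 4.00·(cos29°, sin29°) = (3.4985, 1.9392)
|BD| = 4.0027
circle(B,4.00) ∩ circle(D,5.00): a=0.8771, h=3.9027
  candidates: C₊=(6.1565,4.9283) cross=15.621; C₋=(2.3750,-1.8997) cross=-15.621
  mode + wants cross > 0 → take C=(6.1565,4.9283) (cross=15.621)
ex = (C−B)/|BC| = (0.6645,0.7473); ey = (-0.7473,0.6645)
P = B + -2.78·ex + -0.64·ey = (2.1294,-0.5635)

2.13 -0.56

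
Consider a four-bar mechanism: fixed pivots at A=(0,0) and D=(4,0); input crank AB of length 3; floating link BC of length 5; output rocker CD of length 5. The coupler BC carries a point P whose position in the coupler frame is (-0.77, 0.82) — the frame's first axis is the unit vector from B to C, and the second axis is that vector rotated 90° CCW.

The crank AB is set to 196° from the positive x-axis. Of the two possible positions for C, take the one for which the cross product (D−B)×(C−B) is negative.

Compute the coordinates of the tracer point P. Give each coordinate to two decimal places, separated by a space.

A=(0,0), D=(4.00,0)
B = A + 3.00·(cos196°, sin196°) = (-2.8838, -0.8269)
|BD| = 6.9333
circle(B,5.00) ∩ circle(D,5.00): a=3.4666, h=3.6031
  candidates: C₊=(0.1284,3.1639) cross=24.981; C₋=(0.9878,-3.9909) cross=-24.981
  mode - wants cross < 0 → take C=(0.9878,-3.9909) (cross=-24.981)
ex = (C−B)/|BC| = (0.7743,-0.6328); ey = (0.6328,0.7743)
P = B + -0.77·ex + 0.82·ey = (-2.9611,0.2953)

-2.96 0.30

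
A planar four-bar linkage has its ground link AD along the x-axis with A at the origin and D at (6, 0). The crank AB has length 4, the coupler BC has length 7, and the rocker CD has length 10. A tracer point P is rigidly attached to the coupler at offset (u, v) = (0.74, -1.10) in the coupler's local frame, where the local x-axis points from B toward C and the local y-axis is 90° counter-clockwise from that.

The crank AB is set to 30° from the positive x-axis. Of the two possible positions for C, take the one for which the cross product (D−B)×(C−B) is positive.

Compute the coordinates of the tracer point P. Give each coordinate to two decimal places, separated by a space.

4.14 3.14

A=(0,0), D=(6.00,0)
B = A + 4.00·(cos30°, sin30°) = (3.4641, 2.0000)
|BD| = 3.2297
circle(B,7.00) ∩ circle(D,10.00): a=-6.2807, h=3.0908
  candidates: C₊=(0.4465,8.3162) cross=9.982; C₋=(-3.3814,3.4626) cross=-9.982
  mode + wants cross > 0 → take C=(0.4465,8.3162) (cross=9.982)
ex = (C−B)/|BC| = (-0.4311,0.9023); ey = (-0.9023,-0.4311)
P = B + 0.74·ex + -1.10·ey = (4.1376,3.1419)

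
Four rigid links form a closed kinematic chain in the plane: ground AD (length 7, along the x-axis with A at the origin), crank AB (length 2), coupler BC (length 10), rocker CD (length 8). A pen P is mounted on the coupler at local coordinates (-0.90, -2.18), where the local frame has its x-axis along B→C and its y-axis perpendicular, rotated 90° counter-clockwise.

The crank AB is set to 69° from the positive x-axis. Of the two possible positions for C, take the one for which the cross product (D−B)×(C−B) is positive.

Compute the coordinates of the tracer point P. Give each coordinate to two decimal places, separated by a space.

A=(0,0), D=(7.00,0)
B = A + 2.00·(cos69°, sin69°) = (0.7167, 1.8672)
|BD| = 6.5548
circle(B,10.00) ∩ circle(D,8.00): a=6.0235, h=7.9823
  candidates: C₊=(8.7645,7.8030) cross=52.323; C₋=(4.2169,-7.5003) cross=-52.323
  mode + wants cross > 0 → take C=(8.7645,7.8030) (cross=52.323)
ex = (C−B)/|BC| = (0.8048,0.5936); ey = (-0.5936,0.8048)
P = B + -0.90·ex + -2.18·ey = (1.2865,-0.4215)

1.29 -0.42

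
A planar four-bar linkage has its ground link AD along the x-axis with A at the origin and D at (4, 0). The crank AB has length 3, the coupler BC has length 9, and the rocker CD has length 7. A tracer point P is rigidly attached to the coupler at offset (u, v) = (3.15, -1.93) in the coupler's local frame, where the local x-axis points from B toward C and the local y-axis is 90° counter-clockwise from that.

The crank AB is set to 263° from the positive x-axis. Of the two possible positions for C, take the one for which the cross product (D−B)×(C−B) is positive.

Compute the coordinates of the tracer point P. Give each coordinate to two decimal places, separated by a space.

A=(0,0), D=(4.00,0)
B = A + 3.00·(cos263°, sin263°) = (-0.3656, -2.9776)
|BD| = 5.2844
circle(B,9.00) ∩ circle(D,7.00): a=5.6700, h=6.9894
  candidates: C₊=(0.3802,5.9914) cross=36.935; C₋=(8.2569,-5.5569) cross=-36.935
  mode + wants cross > 0 → take C=(0.3802,5.9914) (cross=36.935)
ex = (C−B)/|BC| = (0.0829,0.9966); ey = (-0.9966,0.0829)
P = B + 3.15·ex + -1.93·ey = (1.8188,0.0016)

1.82 0.00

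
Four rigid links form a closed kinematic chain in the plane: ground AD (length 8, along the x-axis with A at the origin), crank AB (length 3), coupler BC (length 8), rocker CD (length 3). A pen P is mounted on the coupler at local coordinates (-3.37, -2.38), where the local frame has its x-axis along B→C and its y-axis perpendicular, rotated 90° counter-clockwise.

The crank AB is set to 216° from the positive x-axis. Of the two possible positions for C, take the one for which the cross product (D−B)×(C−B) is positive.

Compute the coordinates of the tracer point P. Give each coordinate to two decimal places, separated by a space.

-4.83 -5.12

A=(0,0), D=(8.00,0)
B = A + 3.00·(cos216°, sin216°) = (-2.4271, -1.7634)
|BD| = 10.5751
circle(B,8.00) ∩ circle(D,3.00): a=7.8880, h=1.3340
  candidates: C₊=(5.1281,0.8672) cross=14.107; C₋=(5.5729,-1.7634) cross=-14.107
  mode + wants cross > 0 → take C=(5.1281,0.8672) (cross=14.107)
ex = (C−B)/|BC| = (0.9444,0.3288); ey = (-0.3288,0.9444)
P = B + -3.37·ex + -2.38·ey = (-4.8271,-5.1191)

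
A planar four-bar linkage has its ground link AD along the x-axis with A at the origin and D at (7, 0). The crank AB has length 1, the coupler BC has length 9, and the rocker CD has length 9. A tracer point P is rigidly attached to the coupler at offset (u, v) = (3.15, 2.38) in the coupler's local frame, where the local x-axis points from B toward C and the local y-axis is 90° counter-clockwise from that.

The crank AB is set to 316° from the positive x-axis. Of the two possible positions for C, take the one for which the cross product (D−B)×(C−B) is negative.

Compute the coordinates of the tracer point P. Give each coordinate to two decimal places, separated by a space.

A=(0,0), D=(7.00,0)
B = A + 1.00·(cos316°, sin316°) = (0.7193, -0.6947)
|BD| = 6.3190
circle(B,9.00) ∩ circle(D,9.00): a=3.1595, h=8.4272
  candidates: C₊=(2.9332,8.0288) cross=53.251; C₋=(4.7861,-8.7235) cross=-53.251
  mode - wants cross < 0 → take C=(4.7861,-8.7235) (cross=-53.251)
ex = (C−B)/|BC| = (0.4519,-0.8921); ey = (0.8921,0.4519)
P = B + 3.15·ex + 2.38·ey = (4.2659,-2.4293)

4.27 -2.43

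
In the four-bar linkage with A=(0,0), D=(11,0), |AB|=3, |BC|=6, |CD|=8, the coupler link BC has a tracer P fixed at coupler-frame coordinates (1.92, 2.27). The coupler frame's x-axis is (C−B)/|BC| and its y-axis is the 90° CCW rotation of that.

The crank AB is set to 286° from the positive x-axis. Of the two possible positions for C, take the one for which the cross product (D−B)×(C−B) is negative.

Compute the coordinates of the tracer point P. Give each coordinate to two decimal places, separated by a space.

A=(0,0), D=(11.00,0)
B = A + 3.00·(cos286°, sin286°) = (0.8269, -2.8838)
|BD| = 10.5739
circle(B,6.00) ∩ circle(D,8.00): a=3.9630, h=4.5050
  candidates: C₊=(3.4110,2.5312) cross=47.636; C₋=(5.8683,-6.1372) cross=-47.636
  mode - wants cross < 0 → take C=(5.8683,-6.1372) (cross=-47.636)
ex = (C−B)/|BC| = (0.8402,-0.5422); ey = (0.5422,0.8402)
P = B + 1.92·ex + 2.27·ey = (3.6710,-2.0176)

3.67 -2.02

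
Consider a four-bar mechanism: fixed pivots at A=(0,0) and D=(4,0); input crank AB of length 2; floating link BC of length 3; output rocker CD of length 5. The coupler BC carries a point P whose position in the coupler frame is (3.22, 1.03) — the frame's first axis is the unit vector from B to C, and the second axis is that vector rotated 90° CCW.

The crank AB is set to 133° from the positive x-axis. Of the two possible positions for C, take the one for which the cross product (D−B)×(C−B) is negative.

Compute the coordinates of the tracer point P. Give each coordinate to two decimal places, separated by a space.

0.28 -1.49

A=(0,0), D=(4.00,0)
B = A + 2.00·(cos133°, sin133°) = (-1.3640, 1.4627)
|BD| = 5.5599
circle(B,3.00) ∩ circle(D,5.00): a=1.3410, h=2.6836
  candidates: C₊=(0.6358,3.6989) cross=14.920; C₋=(-0.7762,-1.4791) cross=-14.920
  mode - wants cross < 0 → take C=(-0.7762,-1.4791) (cross=-14.920)
ex = (C−B)/|BC| = (0.1959,-0.9806); ey = (0.9806,0.1959)
P = B + 3.22·ex + 1.03·ey = (0.2769,-1.4931)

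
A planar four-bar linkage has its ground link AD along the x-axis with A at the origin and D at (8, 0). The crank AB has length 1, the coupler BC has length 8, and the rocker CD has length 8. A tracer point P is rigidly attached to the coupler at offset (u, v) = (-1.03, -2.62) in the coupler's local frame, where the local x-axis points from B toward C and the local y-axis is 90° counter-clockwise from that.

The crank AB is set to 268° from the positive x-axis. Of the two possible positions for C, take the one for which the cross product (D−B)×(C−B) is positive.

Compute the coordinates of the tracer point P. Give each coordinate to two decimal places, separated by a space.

A=(0,0), D=(8.00,0)
B = A + 1.00·(cos268°, sin268°) = (-0.0349, -0.9994)
|BD| = 8.0968
circle(B,8.00) ∩ circle(D,8.00): a=4.0484, h=6.9000
  candidates: C₊=(3.1309,6.3476) cross=55.868; C₋=(4.8342,-7.3470) cross=-55.868
  mode + wants cross > 0 → take C=(3.1309,6.3476) (cross=55.868)
ex = (C−B)/|BC| = (0.3957,0.9184); ey = (-0.9184,0.3957)
P = B + -1.03·ex + -2.62·ey = (1.9636,-2.9821)

1.96 -2.98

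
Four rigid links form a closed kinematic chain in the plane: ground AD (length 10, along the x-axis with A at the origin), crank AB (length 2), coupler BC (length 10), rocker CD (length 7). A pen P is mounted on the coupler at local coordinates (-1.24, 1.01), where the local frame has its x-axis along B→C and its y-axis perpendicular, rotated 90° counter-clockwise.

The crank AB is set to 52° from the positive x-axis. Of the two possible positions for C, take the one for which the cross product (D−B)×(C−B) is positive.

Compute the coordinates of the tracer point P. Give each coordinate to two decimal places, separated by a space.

A=(0,0), D=(10.00,0)
B = A + 2.00·(cos52°, sin52°) = (1.2313, 1.5760)
|BD| = 8.9092
circle(B,10.00) ∩ circle(D,7.00): a=7.3168, h=6.8165
  candidates: C₊=(9.6386,6.9907) cross=60.729; C₋=(7.2269,-6.4273) cross=-60.729
  mode + wants cross > 0 → take C=(9.6386,6.9907) (cross=60.729)
ex = (C−B)/|BC| = (0.8407,0.5415); ey = (-0.5415,0.8407)
P = B + -1.24·ex + 1.01·ey = (-0.3581,1.7537)

-0.36 1.75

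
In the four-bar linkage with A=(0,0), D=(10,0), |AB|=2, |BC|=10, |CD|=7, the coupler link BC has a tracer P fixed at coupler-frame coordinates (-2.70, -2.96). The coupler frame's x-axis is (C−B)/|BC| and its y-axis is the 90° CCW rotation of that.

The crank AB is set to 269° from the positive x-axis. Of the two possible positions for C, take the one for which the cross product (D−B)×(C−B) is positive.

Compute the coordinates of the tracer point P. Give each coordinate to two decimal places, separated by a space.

0.62 -5.95

A=(0,0), D=(10.00,0)
B = A + 2.00·(cos269°, sin269°) = (-0.0349, -1.9997)
|BD| = 10.2322
circle(B,10.00) ∩ circle(D,7.00): a=7.6082, h=6.4896
  candidates: C₊=(6.1584,5.8516) cross=66.403; C₋=(8.6949,-6.8773) cross=-66.403
  mode + wants cross > 0 → take C=(6.1584,5.8516) (cross=66.403)
ex = (C−B)/|BC| = (0.6193,0.7851); ey = (-0.7851,0.6193)
P = B + -2.70·ex + -2.96·ey = (0.6169,-5.9528)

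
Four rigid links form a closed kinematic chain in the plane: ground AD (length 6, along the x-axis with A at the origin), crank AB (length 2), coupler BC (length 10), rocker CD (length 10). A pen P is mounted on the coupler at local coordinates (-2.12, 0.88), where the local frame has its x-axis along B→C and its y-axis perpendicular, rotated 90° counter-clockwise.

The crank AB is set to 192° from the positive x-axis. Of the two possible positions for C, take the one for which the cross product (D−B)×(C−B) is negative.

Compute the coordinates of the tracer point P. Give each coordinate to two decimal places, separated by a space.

A=(0,0), D=(6.00,0)
B = A + 2.00·(cos192°, sin192°) = (-1.9563, -0.4158)
|BD| = 7.9672
circle(B,10.00) ∩ circle(D,10.00): a=3.9836, h=9.1723
  candidates: C₊=(1.5431,8.9519) cross=73.077; C₋=(2.5006,-9.3677) cross=-73.077
  mode - wants cross < 0 → take C=(2.5006,-9.3677) (cross=-73.077)
ex = (C−B)/|BC| = (0.4457,-0.8952); ey = (0.8952,0.4457)
P = B + -2.12·ex + 0.88·ey = (-2.1134,1.8742)

-2.11 1.87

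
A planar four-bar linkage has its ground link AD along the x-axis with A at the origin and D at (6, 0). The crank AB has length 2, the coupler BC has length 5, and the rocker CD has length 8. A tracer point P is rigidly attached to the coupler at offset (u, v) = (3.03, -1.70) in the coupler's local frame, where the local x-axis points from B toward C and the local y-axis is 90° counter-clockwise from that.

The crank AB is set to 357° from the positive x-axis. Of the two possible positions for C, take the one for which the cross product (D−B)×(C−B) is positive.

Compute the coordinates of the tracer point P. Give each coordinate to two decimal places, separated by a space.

A=(0,0), D=(6.00,0)
B = A + 2.00·(cos357°, sin357°) = (1.9973, -0.1047)
|BD| = 4.0041
circle(B,5.00) ∩ circle(D,8.00): a=-2.8679, h=4.0957
  candidates: C₊=(-0.9768,3.9147) cross=16.400; C₋=(-0.7626,-4.2740) cross=-16.400
  mode + wants cross > 0 → take C=(-0.9768,3.9147) (cross=16.400)
ex = (C−B)/|BC| = (-0.5948,0.8039); ey = (-0.8039,-0.5948)
P = B + 3.03·ex + -1.70·ey = (1.5616,3.3422)

1.56 3.34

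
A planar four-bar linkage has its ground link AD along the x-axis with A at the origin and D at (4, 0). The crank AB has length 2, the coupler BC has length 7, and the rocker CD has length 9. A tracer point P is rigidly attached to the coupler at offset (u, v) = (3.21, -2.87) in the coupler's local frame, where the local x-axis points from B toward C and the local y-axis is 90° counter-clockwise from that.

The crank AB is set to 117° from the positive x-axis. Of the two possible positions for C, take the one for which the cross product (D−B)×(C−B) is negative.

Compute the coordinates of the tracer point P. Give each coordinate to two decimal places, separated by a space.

A=(0,0), D=(4.00,0)
B = A + 2.00·(cos117°, sin117°) = (-0.9080, 1.7820)
|BD| = 5.2215
circle(B,7.00) ∩ circle(D,9.00): a=-0.4535, h=6.9853
  candidates: C₊=(1.0497,8.5027) cross=36.474; C₋=(-3.7183,-4.6291) cross=-36.474
  mode - wants cross < 0 → take C=(-3.7183,-4.6291) (cross=-36.474)
ex = (C−B)/|BC| = (-0.4015,-0.9159); ey = (0.9159,-0.4015)
P = B + 3.21·ex + -2.87·ey = (-4.8252,-0.0057)

-4.83 -0.01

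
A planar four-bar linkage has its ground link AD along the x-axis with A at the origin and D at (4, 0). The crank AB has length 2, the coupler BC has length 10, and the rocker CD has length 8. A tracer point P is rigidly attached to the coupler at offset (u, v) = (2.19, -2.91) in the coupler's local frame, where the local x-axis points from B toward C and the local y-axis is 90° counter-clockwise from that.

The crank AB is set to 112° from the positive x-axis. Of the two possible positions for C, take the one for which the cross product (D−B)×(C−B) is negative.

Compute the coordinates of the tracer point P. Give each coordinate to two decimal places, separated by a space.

A=(0,0), D=(4.00,0)
B = A + 2.00·(cos112°, sin112°) = (-0.7492, 1.8544)
|BD| = 5.0984
circle(B,10.00) ∩ circle(D,8.00): a=6.0797, h=7.9396
  candidates: C₊=(7.8019,7.0389) cross=40.479; C₋=(2.0264,-7.7527) cross=-40.479
  mode - wants cross < 0 → take C=(2.0264,-7.7527) (cross=-40.479)
ex = (C−B)/|BC| = (0.2776,-0.9607); ey = (0.9607,0.2776)
P = B + 2.19·ex + -2.91·ey = (-2.9370,-1.0573)

-2.94 -1.06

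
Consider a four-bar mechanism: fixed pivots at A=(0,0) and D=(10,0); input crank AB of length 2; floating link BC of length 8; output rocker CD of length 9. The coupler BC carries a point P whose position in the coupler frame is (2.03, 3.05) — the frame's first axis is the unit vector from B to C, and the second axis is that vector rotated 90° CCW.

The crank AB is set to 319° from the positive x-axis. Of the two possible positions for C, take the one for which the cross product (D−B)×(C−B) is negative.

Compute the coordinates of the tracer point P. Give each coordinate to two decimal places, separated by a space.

5.17 -1.34

A=(0,0), D=(10.00,0)
B = A + 2.00·(cos319°, sin319°) = (1.5094, -1.3121)
|BD| = 8.5914
circle(B,8.00) ∩ circle(D,9.00): a=3.3063, h=7.2848
  candidates: C₊=(3.6644,6.3922) cross=62.586; C₋=(5.8895,-8.0065) cross=-62.586
  mode - wants cross < 0 → take C=(5.8895,-8.0065) (cross=-62.586)
ex = (C−B)/|BC| = (0.5475,-0.8368); ey = (0.8368,0.5475)
P = B + 2.03·ex + 3.05·ey = (5.1731,-1.3409)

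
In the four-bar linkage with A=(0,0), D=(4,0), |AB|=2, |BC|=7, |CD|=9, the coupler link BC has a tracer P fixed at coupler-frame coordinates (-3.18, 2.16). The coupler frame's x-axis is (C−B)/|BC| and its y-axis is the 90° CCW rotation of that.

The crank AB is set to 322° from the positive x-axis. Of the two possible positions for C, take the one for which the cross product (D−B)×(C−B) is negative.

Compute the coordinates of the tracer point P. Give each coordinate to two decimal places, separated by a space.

A=(0,0), D=(4.00,0)
B = A + 2.00·(cos322°, sin322°) = (1.5760, -1.2313)
|BD| = 2.7188
circle(B,7.00) ∩ circle(D,9.00): a=-4.5256, h=5.3403
  candidates: C₊=(-4.8774,1.4803) cross=14.519; C₋=(-0.0402,-8.0422) cross=-14.519
  mode - wants cross < 0 → take C=(-0.0402,-8.0422) (cross=-14.519)
ex = (C−B)/|BC| = (-0.2309,-0.9730); ey = (0.9730,-0.2309)
P = B + -3.18·ex + 2.16·ey = (4.4119,1.3640)

4.41 1.36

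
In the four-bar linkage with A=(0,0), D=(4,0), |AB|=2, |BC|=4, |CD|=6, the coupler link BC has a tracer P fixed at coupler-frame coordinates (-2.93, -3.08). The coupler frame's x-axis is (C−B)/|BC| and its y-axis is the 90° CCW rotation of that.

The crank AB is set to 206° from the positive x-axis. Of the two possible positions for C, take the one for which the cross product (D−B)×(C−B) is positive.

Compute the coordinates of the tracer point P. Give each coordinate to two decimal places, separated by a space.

A=(0,0), D=(4.00,0)
B = A + 2.00·(cos206°, sin206°) = (-1.7976, -0.8767)
|BD| = 5.8635
circle(B,4.00) ∩ circle(D,6.00): a=1.2263, h=3.8074
  candidates: C₊=(-1.1544,3.0712) cross=22.325; C₋=(-0.0158,-4.4580) cross=-22.325
  mode + wants cross > 0 → take C=(-1.1544,3.0712) (cross=22.325)
ex = (C−B)/|BC| = (0.1608,0.9870); ey = (-0.9870,0.1608)
P = B + -2.93·ex + -3.08·ey = (0.7712,-4.2639)

0.77 -4.26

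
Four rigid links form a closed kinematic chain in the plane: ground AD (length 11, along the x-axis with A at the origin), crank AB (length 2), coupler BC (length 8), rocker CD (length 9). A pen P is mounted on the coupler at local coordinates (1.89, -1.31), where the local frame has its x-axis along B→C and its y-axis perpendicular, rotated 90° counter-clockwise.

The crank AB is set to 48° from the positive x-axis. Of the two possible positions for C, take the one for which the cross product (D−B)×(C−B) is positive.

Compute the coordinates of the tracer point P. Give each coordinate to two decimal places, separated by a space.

A=(0,0), D=(11.00,0)
B = A + 2.00·(cos48°, sin48°) = (1.3383, 1.4863)
|BD| = 9.7754
circle(B,8.00) ∩ circle(D,9.00): a=4.0182, h=6.9177
  candidates: C₊=(6.3615,7.7126) cross=67.623; C₋=(4.2579,-5.9619) cross=-67.623
  mode + wants cross > 0 → take C=(6.3615,7.7126) (cross=67.623)
ex = (C−B)/|BC| = (0.6279,0.7783); ey = (-0.7783,0.6279)
P = B + 1.89·ex + -1.31·ey = (3.5446,2.1347)

3.54 2.13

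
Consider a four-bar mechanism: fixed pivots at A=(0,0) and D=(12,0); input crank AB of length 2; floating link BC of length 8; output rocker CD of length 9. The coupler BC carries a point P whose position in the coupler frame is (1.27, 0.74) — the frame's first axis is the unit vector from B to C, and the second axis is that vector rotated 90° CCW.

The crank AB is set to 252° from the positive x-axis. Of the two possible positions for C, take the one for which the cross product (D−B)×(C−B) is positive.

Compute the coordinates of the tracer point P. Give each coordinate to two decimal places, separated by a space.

-0.44 -0.44

A=(0,0), D=(12.00,0)
B = A + 2.00·(cos252°, sin252°) = (-0.6180, -1.9021)
|BD| = 12.7606
circle(B,8.00) ∩ circle(D,9.00): a=5.7142, h=5.5989
  candidates: C₊=(4.1977,4.4860) cross=71.446; C₋=(5.8669,-6.5867) cross=-71.446
  mode + wants cross > 0 → take C=(4.1977,4.4860) (cross=71.446)
ex = (C−B)/|BC| = (0.6020,0.7985); ey = (-0.7985,0.6020)
P = B + 1.27·ex + 0.74·ey = (-0.4444,-0.4425)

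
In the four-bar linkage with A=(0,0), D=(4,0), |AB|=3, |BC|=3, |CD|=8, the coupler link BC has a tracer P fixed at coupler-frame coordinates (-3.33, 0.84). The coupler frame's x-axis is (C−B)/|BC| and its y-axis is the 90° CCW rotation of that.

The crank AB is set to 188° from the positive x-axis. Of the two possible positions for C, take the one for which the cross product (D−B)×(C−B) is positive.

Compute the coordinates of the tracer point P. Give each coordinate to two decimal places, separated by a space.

A=(0,0), D=(4.00,0)
B = A + 3.00·(cos188°, sin188°) = (-2.9708, -0.4175)
|BD| = 6.9833
circle(B,3.00) ∩ circle(D,8.00): a=-0.4463, h=2.9666
  candidates: C₊=(-3.5937,2.5171) cross=20.717; C₋=(-3.2390,-3.4055) cross=-20.717
  mode + wants cross > 0 → take C=(-3.5937,2.5171) (cross=20.717)
ex = (C−B)/|BC| = (-0.2076,0.9782); ey = (-0.9782,-0.2076)
P = B + -3.33·ex + 0.84·ey = (-3.1011,-3.8494)

-3.10 -3.85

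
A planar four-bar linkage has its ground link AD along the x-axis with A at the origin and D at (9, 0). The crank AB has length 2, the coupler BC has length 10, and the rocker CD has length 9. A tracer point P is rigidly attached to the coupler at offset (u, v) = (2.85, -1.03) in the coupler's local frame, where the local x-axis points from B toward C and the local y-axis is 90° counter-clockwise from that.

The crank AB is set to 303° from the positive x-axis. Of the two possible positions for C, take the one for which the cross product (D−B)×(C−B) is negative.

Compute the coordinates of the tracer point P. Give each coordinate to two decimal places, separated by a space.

A=(0,0), D=(9.00,0)
B = A + 2.00·(cos303°, sin303°) = (1.0893, -1.6773)
|BD| = 8.0866
circle(B,10.00) ∩ circle(D,9.00): a=5.2181, h=8.5306
  candidates: C₊=(4.4244,7.7501) cross=68.984; C₋=(7.9633,-8.9401) cross=-68.984
  mode - wants cross < 0 → take C=(7.9633,-8.9401) (cross=-68.984)
ex = (C−B)/|BC| = (0.6874,-0.7263); ey = (0.7263,0.6874)
P = B + 2.85·ex + -1.03·ey = (2.3003,-4.4553)

2.30 -4.46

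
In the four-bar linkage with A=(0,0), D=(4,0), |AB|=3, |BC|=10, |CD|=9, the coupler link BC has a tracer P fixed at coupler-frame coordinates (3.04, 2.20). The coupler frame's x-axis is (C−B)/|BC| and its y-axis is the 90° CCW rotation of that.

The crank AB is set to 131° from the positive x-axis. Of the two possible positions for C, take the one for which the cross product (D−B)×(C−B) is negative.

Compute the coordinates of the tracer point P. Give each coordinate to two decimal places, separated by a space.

0.59 -0.48

A=(0,0), D=(4.00,0)
B = A + 3.00·(cos131°, sin131°) = (-1.9682, 2.2641)
|BD| = 6.3832
circle(B,10.00) ∩ circle(D,9.00): a=4.6799, h=8.8373
  candidates: C₊=(5.5420,8.8669) cross=56.411; C₋=(-0.7272,-7.6586) cross=-56.411
  mode - wants cross < 0 → take C=(-0.7272,-7.6586) (cross=-56.411)
ex = (C−B)/|BC| = (0.1241,-0.9923); ey = (0.9923,0.1241)
P = B + 3.04·ex + 2.20·ey = (0.5921,-0.4794)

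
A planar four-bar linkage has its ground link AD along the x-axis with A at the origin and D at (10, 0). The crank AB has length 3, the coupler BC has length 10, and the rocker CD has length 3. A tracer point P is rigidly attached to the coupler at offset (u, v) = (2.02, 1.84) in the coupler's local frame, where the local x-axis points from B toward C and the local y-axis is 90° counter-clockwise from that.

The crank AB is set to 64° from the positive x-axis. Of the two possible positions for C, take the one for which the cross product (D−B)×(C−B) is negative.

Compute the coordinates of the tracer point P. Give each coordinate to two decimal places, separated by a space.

4.02 3.07

A=(0,0), D=(10.00,0)
B = A + 3.00·(cos64°, sin64°) = (1.3151, 2.6964)
|BD| = 9.0938
circle(B,10.00) ∩ circle(D,3.00): a=9.5503, h=2.9651
  candidates: C₊=(11.3151,2.6964) cross=26.964; C₋=(9.5568,-2.9671) cross=-26.964
  mode - wants cross < 0 → take C=(9.5568,-2.9671) (cross=-26.964)
ex = (C−B)/|BC| = (0.8242,-0.5663); ey = (0.5663,0.8242)
P = B + 2.02·ex + 1.84·ey = (4.0220,3.0688)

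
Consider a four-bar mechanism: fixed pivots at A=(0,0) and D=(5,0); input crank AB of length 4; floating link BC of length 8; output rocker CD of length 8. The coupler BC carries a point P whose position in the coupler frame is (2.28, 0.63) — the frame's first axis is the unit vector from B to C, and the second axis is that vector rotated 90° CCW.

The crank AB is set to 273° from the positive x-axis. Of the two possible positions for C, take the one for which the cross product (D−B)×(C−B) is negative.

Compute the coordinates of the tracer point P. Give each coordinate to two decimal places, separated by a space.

2.52 -4.48

A=(0,0), D=(5.00,0)
B = A + 4.00·(cos273°, sin273°) = (0.2093, -3.9945)
|BD| = 6.2375
circle(B,8.00) ∩ circle(D,8.00): a=3.1188, h=7.3670
  candidates: C₊=(-2.1132,3.6609) cross=45.952; C₋=(7.3225,-7.6554) cross=-45.952
  mode - wants cross < 0 → take C=(7.3225,-7.6554) (cross=-45.952)
ex = (C−B)/|BC| = (0.8892,-0.4576); ey = (0.4576,0.8892)
P = B + 2.28·ex + 0.63·ey = (2.5249,-4.4777)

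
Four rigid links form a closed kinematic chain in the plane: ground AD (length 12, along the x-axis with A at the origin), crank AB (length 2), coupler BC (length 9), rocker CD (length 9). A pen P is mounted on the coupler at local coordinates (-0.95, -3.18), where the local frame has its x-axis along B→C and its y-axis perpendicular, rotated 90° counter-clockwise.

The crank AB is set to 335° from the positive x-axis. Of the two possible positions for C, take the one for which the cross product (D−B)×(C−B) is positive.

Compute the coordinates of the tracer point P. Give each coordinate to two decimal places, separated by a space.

4.10 -3.25

A=(0,0), D=(12.00,0)
B = A + 2.00·(cos335°, sin335°) = (1.8126, -0.8452)
|BD| = 10.2224
circle(B,9.00) ∩ circle(D,9.00): a=5.1112, h=7.4078
  candidates: C₊=(6.2938,6.9598) cross=75.726; C₋=(7.5188,-7.8051) cross=-75.726
  mode + wants cross > 0 → take C=(6.2938,6.9598) (cross=75.726)
ex = (C−B)/|BC| = (0.4979,0.8672); ey = (-0.8672,0.4979)
P = B + -0.95·ex + -3.18·ey = (4.0974,-3.2525)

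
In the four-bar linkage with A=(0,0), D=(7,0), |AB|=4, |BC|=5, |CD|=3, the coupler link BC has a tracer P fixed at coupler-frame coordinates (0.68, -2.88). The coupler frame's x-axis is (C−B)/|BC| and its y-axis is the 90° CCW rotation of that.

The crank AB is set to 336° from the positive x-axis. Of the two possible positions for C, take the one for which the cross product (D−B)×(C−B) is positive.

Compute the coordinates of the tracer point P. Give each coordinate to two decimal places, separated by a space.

A=(0,0), D=(7.00,0)
B = A + 4.00·(cos336°, sin336°) = (3.6542, -1.6269)
|BD| = 3.7204
circle(B,5.00) ∩ circle(D,3.00): a=4.0105, h=2.9859
  candidates: C₊=(5.9551,2.8122) cross=11.109; C₋=(8.5666,-2.5584) cross=-11.109
  mode + wants cross > 0 → take C=(5.9551,2.8122) (cross=11.109)
ex = (C−B)/|BC| = (0.4602,0.8878); ey = (-0.8878,0.4602)
P = B + 0.68·ex + -2.88·ey = (6.5240,-2.3486)

6.52 -2.35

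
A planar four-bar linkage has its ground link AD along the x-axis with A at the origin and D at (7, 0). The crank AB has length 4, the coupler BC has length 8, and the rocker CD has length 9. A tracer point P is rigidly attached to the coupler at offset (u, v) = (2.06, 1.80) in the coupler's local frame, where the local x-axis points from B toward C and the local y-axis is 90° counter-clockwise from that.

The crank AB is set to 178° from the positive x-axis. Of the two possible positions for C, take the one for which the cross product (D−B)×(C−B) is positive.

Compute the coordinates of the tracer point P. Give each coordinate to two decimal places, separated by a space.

A=(0,0), D=(7.00,0)
B = A + 4.00·(cos178°, sin178°) = (-3.9976, 0.1396)
|BD| = 10.9984
circle(B,8.00) ∩ circle(D,9.00): a=4.7264, h=6.4546
  candidates: C₊=(0.8104,6.5336) cross=70.990; C₋=(0.6465,-6.3744) cross=-70.990
  mode + wants cross > 0 → take C=(0.8104,6.5336) (cross=70.990)
ex = (C−B)/|BC| = (0.6010,0.7993); ey = (-0.7993,0.6010)
P = B + 2.06·ex + 1.80·ey = (-4.1982,2.8678)

-4.20 2.87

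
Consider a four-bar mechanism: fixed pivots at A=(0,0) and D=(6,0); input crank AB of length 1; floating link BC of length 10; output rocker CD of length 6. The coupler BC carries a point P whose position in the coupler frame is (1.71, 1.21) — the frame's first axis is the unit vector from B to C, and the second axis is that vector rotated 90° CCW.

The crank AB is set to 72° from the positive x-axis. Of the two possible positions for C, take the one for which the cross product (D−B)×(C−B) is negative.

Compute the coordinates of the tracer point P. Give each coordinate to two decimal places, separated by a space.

2.39 0.71

A=(0,0), D=(6.00,0)
B = A + 1.00·(cos72°, sin72°) = (0.3090, 0.9511)
|BD| = 5.7699
circle(B,10.00) ∩ circle(D,6.00): a=8.4310, h=5.3776
  candidates: C₊=(9.5111,4.8654) cross=31.028; C₋=(7.7383,-5.7427) cross=-31.028
  mode - wants cross < 0 → take C=(7.7383,-5.7427) (cross=-31.028)
ex = (C−B)/|BC| = (0.7429,-0.6694); ey = (0.6694,0.7429)
P = B + 1.71·ex + 1.21·ey = (2.3894,0.7054)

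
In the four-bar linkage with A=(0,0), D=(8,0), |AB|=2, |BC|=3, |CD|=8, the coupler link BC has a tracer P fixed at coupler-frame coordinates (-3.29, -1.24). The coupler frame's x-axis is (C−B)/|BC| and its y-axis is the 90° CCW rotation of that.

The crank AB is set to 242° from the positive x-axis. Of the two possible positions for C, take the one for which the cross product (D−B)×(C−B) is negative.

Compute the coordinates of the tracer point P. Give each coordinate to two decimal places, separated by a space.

A=(0,0), D=(8.00,0)
B = A + 2.00·(cos242°, sin242°) = (-0.9389, -1.7659)
|BD| = 9.1117
circle(B,3.00) ∩ circle(D,8.00): a=1.5378, h=2.5759
  candidates: C₊=(0.0704,1.0592) cross=23.471; C₋=(1.0689,-3.9949) cross=-23.471
  mode - wants cross < 0 → take C=(1.0689,-3.9949) (cross=-23.471)
ex = (C−B)/|BC| = (0.6693,-0.7430); ey = (0.7430,0.6693)
P = B + -3.29·ex + -1.24·ey = (-4.0622,-0.1513)

-4.06 -0.15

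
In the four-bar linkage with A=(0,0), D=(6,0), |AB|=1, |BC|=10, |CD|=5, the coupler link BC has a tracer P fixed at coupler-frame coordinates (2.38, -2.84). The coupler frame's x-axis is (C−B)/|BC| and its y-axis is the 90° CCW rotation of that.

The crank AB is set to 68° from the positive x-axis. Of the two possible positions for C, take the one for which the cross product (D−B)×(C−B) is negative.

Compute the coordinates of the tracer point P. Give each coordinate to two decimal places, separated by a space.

1.09 -2.71

A=(0,0), D=(6.00,0)
B = A + 1.00·(cos68°, sin68°) = (0.3746, 0.9272)
|BD| = 5.7013
circle(B,10.00) ∩ circle(D,5.00): a=9.4281, h=3.3333
  candidates: C₊=(10.2193,2.6828) cross=19.004; C₋=(9.1351,-3.8950) cross=-19.004
  mode - wants cross < 0 → take C=(9.1351,-3.8950) (cross=-19.004)
ex = (C−B)/|BC| = (0.8761,-0.4822); ey = (0.4822,0.8761)
P = B + 2.38·ex + -2.84·ey = (1.0901,-2.7085)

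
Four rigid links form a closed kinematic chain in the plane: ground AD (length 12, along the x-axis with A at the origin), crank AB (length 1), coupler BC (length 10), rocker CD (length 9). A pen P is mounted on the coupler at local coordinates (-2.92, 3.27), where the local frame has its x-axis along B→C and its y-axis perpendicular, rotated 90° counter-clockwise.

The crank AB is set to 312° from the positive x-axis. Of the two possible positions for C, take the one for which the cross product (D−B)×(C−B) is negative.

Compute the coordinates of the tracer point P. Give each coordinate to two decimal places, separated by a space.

0.96 3.63

A=(0,0), D=(12.00,0)
B = A + 1.00·(cos312°, sin312°) = (0.6691, -0.7431)
|BD| = 11.3552
circle(B,10.00) ∩ circle(D,9.00): a=6.5142, h=7.5872
  candidates: C₊=(6.6728,7.2541) cross=86.154; C₋=(7.6659,-7.8877) cross=-86.154
  mode - wants cross < 0 → take C=(7.6659,-7.8877) (cross=-86.154)
ex = (C−B)/|BC| = (0.6997,-0.7145); ey = (0.7145,0.6997)
P = B + -2.92·ex + 3.27·ey = (0.9623,3.6310)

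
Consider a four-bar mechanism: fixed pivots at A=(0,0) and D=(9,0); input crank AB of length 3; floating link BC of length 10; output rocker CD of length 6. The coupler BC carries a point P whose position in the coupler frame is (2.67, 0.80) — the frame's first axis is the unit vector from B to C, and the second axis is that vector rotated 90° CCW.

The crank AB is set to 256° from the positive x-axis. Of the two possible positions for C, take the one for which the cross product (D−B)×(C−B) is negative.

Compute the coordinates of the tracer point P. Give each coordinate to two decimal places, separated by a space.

A=(0,0), D=(9.00,0)
B = A + 3.00·(cos256°, sin256°) = (-0.7258, -2.9109)
|BD| = 10.1520
circle(B,10.00) ∩ circle(D,6.00): a=8.2281, h=5.6832
  candidates: C₊=(5.5273,4.8929) cross=57.696; C₋=(8.7864,-5.9962) cross=-57.696
  mode - wants cross < 0 → take C=(8.7864,-5.9962) (cross=-57.696)
ex = (C−B)/|BC| = (0.9512,-0.3085); ey = (0.3085,0.9512)
P = B + 2.67·ex + 0.80·ey = (2.0608,-2.9737)

2.06 -2.97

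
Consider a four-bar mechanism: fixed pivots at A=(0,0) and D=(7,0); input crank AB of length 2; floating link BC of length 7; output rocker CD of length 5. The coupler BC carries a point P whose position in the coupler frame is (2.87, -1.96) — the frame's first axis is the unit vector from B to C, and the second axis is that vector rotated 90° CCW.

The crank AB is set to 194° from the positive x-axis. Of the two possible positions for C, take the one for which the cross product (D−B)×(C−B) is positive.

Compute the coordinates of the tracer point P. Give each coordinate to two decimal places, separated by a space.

A=(0,0), D=(7.00,0)
B = A + 2.00·(cos194°, sin194°) = (-1.9406, -0.4838)
|BD| = 8.9537
circle(B,7.00) ∩ circle(D,5.00): a=5.8171, h=3.8938
  candidates: C₊=(3.6576,3.7186) cross=34.864; C₋=(4.0784,-4.0576) cross=-34.864
  mode + wants cross > 0 → take C=(3.6576,3.7186) (cross=34.864)
ex = (C−B)/|BC| = (0.7997,0.6004); ey = (-0.6004,0.7997)
P = B + 2.87·ex + -1.96·ey = (1.5313,-0.3283)

1.53 -0.33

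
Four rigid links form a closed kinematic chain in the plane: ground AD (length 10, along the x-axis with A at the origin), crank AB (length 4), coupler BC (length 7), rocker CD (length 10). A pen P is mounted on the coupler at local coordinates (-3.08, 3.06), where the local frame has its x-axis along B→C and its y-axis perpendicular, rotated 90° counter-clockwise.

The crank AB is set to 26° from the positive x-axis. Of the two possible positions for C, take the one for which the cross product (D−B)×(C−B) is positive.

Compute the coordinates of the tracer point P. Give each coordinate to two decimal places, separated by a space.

0.00 -0.68

A=(0,0), D=(10.00,0)
B = A + 4.00·(cos26°, sin26°) = (3.5952, 1.7535)
|BD| = 6.6405
circle(B,7.00) ∩ circle(D,10.00): a=-0.5198, h=6.9807
  candidates: C₊=(4.9371,8.6236) cross=46.355; C₋=(1.2505,-4.8422) cross=-46.355
  mode + wants cross > 0 → take C=(4.9371,8.6236) (cross=46.355)
ex = (C−B)/|BC| = (0.1917,0.9815); ey = (-0.9815,0.1917)
P = B + -3.08·ex + 3.06·ey = (0.0015,-0.6828)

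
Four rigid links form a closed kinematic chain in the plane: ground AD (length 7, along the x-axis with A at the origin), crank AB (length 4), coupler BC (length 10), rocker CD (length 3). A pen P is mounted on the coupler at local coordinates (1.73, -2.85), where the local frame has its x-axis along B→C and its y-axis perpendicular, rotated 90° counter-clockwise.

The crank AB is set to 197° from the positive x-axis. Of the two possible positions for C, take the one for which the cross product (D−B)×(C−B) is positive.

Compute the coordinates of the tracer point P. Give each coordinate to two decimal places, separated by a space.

-1.16 -3.17

A=(0,0), D=(7.00,0)
B = A + 4.00·(cos197°, sin197°) = (-3.8252, -1.1695)
|BD| = 10.8882
circle(B,10.00) ∩ circle(D,3.00): a=9.6229, h=2.7201
  candidates: C₊=(5.4499,2.5685) cross=29.617; C₋=(6.0342,-2.8403) cross=-29.617
  mode + wants cross > 0 → take C=(5.4499,2.5685) (cross=29.617)
ex = (C−B)/|BC| = (0.9275,0.3738); ey = (-0.3738,0.9275)
P = B + 1.73·ex + -2.85·ey = (-1.1553,-3.1662)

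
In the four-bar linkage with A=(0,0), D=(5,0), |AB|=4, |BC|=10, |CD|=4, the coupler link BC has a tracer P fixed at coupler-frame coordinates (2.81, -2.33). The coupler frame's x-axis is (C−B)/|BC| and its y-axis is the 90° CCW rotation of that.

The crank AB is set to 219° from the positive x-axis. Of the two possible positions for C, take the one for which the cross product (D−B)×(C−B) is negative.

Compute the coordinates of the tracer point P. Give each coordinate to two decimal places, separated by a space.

A=(0,0), D=(5.00,0)
B = A + 4.00·(cos219°, sin219°) = (-3.1086, -2.5173)
|BD| = 8.4903
circle(B,10.00) ∩ circle(D,4.00): a=9.1920, h=3.9380
  candidates: C₊=(4.5025,3.9689) cross=33.435; C₋=(6.8376,-3.5529) cross=-33.435
  mode - wants cross < 0 → take C=(6.8376,-3.5529) (cross=-33.435)
ex = (C−B)/|BC| = (0.9946,-0.1036); ey = (0.1036,0.9946)
P = B + 2.81·ex + -2.33·ey = (-0.5550,-5.1258)

-0.55 -5.13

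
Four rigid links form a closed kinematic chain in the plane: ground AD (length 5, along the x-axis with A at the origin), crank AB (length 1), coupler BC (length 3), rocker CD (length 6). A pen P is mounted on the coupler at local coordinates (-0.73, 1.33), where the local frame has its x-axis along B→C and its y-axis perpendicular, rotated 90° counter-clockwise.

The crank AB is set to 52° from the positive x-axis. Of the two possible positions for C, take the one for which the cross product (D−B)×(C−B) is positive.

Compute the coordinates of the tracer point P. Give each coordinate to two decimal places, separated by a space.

A=(0,0), D=(5.00,0)
B = A + 1.00·(cos52°, sin52°) = (0.6157, 0.7880)
|BD| = 4.4546
circle(B,3.00) ∩ circle(D,6.00): a=-0.8033, h=2.8905
  candidates: C₊=(0.3364,3.7750) cross=12.876; C₋=(-0.6863,-1.9148) cross=-12.876
  mode + wants cross > 0 → take C=(0.3364,3.7750) (cross=12.876)
ex = (C−B)/|BC| = (-0.0931,0.9957); ey = (-0.9957,-0.0931)
P = B + -0.73·ex + 1.33·ey = (-0.6406,-0.0626)

-0.64 -0.06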